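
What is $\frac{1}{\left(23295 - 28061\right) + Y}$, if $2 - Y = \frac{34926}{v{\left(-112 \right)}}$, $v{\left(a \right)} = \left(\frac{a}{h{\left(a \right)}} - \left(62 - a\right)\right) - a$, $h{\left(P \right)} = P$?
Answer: $- \frac{61}{255678} \approx -0.00023858$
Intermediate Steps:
$v{\left(a \right)} = -61$ ($v{\left(a \right)} = \left(\frac{a}{a} - \left(62 - a\right)\right) - a = \left(1 + \left(-62 + a\right)\right) - a = \left(-61 + a\right) - a = -61$)
$Y = \frac{35048}{61}$ ($Y = 2 - \frac{34926}{-61} = 2 - 34926 \left(- \frac{1}{61}\right) = 2 - - \frac{34926}{61} = 2 + \frac{34926}{61} = \frac{35048}{61} \approx 574.56$)
$\frac{1}{\left(23295 - 28061\right) + Y} = \frac{1}{\left(23295 - 28061\right) + \frac{35048}{61}} = \frac{1}{-4766 + \frac{35048}{61}} = \frac{1}{- \frac{255678}{61}} = - \frac{61}{255678}$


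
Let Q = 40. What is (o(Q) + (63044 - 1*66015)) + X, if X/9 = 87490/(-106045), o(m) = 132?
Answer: -60369833/21209 ≈ -2846.4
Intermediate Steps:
X = -157482/21209 (X = 9*(87490/(-106045)) = 9*(87490*(-1/106045)) = 9*(-17498/21209) = -157482/21209 ≈ -7.4252)
(o(Q) + (63044 - 1*66015)) + X = (132 + (63044 - 1*66015)) - 157482/21209 = (132 + (63044 - 66015)) - 157482/21209 = (132 - 2971) - 157482/21209 = -2839 - 157482/21209 = -60369833/21209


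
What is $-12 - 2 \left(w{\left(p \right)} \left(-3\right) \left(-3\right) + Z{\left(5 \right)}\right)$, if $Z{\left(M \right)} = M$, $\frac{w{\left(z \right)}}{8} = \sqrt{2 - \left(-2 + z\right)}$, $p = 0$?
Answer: $-310$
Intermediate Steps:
$w{\left(z \right)} = 8 \sqrt{4 - z}$ ($w{\left(z \right)} = 8 \sqrt{2 - \left(-2 + z\right)} = 8 \sqrt{4 - z}$)
$-12 - 2 \left(w{\left(p \right)} \left(-3\right) \left(-3\right) + Z{\left(5 \right)}\right) = -12 - 2 \left(8 \sqrt{4 - 0} \left(-3\right) \left(-3\right) + 5\right) = -12 - 2 \left(8 \sqrt{4 + 0} \left(-3\right) \left(-3\right) + 5\right) = -12 - 2 \left(8 \sqrt{4} \left(-3\right) \left(-3\right) + 5\right) = -12 - 2 \left(8 \cdot 2 \left(-3\right) \left(-3\right) + 5\right) = -12 - 2 \left(16 \left(-3\right) \left(-3\right) + 5\right) = -12 - 2 \left(\left(-48\right) \left(-3\right) + 5\right) = -12 - 2 \left(144 + 5\right) = -12 - 298 = -310$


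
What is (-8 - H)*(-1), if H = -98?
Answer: -90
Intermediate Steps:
(-8 - H)*(-1) = (-8 - 1*(-98))*(-1) = (-8 + 98)*(-1) = 90*(-1) = -90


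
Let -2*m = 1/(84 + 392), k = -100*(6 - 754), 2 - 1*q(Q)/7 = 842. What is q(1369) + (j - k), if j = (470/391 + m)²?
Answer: -38680109422671/479434816 ≈ -80679.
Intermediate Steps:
q(Q) = -5880 (q(Q) = 14 - 7*842 = 14 - 5894 = -5880)
k = 74800 (k = -100*(-748) = 74800)
m = -1/952 (m = -1/(2*(84 + 392)) = -½/476 = -½*1/476 = -1/952 ≈ -0.0010504)
j = 691532209/479434816 (j = (470/391 - 1/952)² = (26297/21896)² = 691532209/479434816 ≈ 1.4424)
q(1369) + (j - k) = -5880 + (691532209/479434816 - 1*74800) = -5880 + (691532209/479434816 - 74800) = -5880 - 35861032704591/479434816 = -38680109422671/479434816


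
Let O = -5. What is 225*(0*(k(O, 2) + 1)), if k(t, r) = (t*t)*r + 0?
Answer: 0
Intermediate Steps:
k(t, r) = r*t² (k(t, r) = t²*r + 0 = r*t² + 0 = r*t²)
225*(0*(k(O, 2) + 1)) = 225*(0*(2*(-5)² + 1)) = 225*(0*(2*25 + 1)) = 225*(0*(50 + 1)) = 225*(0*51) = 225*0 = 0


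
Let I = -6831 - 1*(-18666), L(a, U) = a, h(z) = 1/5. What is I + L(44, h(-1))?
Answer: 11879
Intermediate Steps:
h(z) = 1/5
I = 11835 (I = -6831 + 18666 = 11835)
I + L(44, h(-1)) = 11835 + 44 = 11879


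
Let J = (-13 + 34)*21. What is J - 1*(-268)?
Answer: 709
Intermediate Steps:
J = 441 (J = 21*21 = 441)
J - 1*(-268) = 441 - 1*(-268) = 441 + 268 = 709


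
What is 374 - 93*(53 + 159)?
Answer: -19342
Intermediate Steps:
374 - 93*(53 + 159) = 374 - 93*212 = 374 - 19716 = -19342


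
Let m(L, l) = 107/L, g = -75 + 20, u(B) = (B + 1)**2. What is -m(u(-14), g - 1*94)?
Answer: -107/169 ≈ -0.63314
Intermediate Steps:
u(B) = (1 + B)**2
g = -55
-m(u(-14), g - 1*94) = -107/((1 - 14)**2) = -107/((-13)**2) = -107/169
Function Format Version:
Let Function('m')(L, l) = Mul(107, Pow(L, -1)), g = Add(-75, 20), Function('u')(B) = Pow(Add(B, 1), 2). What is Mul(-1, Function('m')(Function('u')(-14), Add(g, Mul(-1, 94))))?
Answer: Rational(-107, 169) ≈ -0.63314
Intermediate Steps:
Function('u')(B) = Pow(Add(1, B), 2)
g = -55
Mul(-1, Function('m')(Function('u')(-14), Add(g, Mul(-1, 94)))) = Mul(-1, Mul(107, Pow(Pow(Add(1, -14), 2), -1))) = Mul(-1, Mul(107, Pow(Pow(-13, 2), -1))) = Mul(-1, Mul(107, Pow(169, -1))) = Mul(-1, Mul(107, Rational(1, 169))) = Mul(-1, Rational(107, 169)) = Rational(-107, 169)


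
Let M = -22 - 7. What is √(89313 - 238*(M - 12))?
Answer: √99071 ≈ 314.76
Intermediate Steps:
M = -29
√(89313 - 238*(M - 12)) = √(89313 - 238*(-29 - 12)) = √(89313 - 238*(-41)) = √(89313 + 9758) = √99071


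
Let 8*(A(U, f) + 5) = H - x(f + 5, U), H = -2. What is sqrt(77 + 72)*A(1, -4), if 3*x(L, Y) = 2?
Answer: -16*sqrt(149)/3 ≈ -65.102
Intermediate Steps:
x(L, Y) = 2/3 (x(L, Y) = (1/3)*2 = 2/3)
A(U, f) = -16/3 (A(U, f) = -5 + (-2 - 1*2/3)/8 = -5 + (-2 - 2/3)/8 = -5 + (1/8)*(-8/3) = -5 - 1/3 = -16/3)
sqrt(77 + 72)*A(1, -4) = sqrt(77 + 72)*(-16/3) = sqrt(149)*(-16/3) = -16*sqrt(149)/3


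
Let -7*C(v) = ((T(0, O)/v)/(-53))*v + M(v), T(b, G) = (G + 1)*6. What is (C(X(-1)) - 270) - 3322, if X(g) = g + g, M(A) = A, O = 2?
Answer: -1332508/371 ≈ -3591.7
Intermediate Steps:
T(b, G) = 6 + 6*G (T(b, G) = (1 + G)*6 = 6 + 6*G)
X(g) = 2*g
C(v) = 18/371 - v/7 (C(v) = -((((6 + 6*2)/v)/(-53))*v + v)/7 = -((((6 + 12)/v)*(-1/53))*v + v)/7 = -(((18/v)*(-1/53))*v + v)/7 = -((-18/(53*v))*v + v)/7 = -(-18/53 + v)/7 = 18/371 - v/7)
(C(X(-1)) - 270) - 3322 = ((18/371 - 2*(-1)/7) - 270) - 3322 = ((18/371 - ⅐*(-2)) - 270) - 3322 = ((18/371 + 2/7) - 270) - 3322 = (124/371 - 270) - 3322 = -100046/371 - 3322 = -1332508/371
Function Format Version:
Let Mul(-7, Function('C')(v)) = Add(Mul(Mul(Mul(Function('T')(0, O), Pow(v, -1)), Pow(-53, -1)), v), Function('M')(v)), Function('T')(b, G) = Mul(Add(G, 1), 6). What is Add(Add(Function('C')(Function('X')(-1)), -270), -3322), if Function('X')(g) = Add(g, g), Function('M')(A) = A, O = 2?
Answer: Rational(-1332508, 371) ≈ -3591.7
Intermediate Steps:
Function('T')(b, G) = Add(6, Mul(6, G)) (Function('T')(b, G) = Mul(Add(1, G), 6) = Add(6, Mul(6, G)))
Function('X')(g) = Mul(2, g)
Function('C')(v) = Add(Rational(18, 371), Mul(Rational(-1, 7), v)) (Function('C')(v) = Mul(Rational(-1, 7), Add(Mul(Mul(Mul(Add(6, Mul(6, 2)), Pow(v, -1)), Pow(-53, -1)), v), v)) = Mul(Rational(-1, 7), Add(Mul(Mul(Mul(Add(6, 12), Pow(v, -1)), Rational(-1, 53)), v), v)) = Mul(Rational(-1, 7), Add(Mul(Mul(Mul(18, Pow(v, -1)), Rational(-1, 53)), v), v)) = Mul(Rational(-1, 7), Add(Mul(Mul(Rational(-18, 53), Pow(v, -1)), v), v)) = Mul(Rational(-1, 7), Add(Rational(-18, 53), v)) = Add(Rational(18, 371), Mul(Rational(-1, 7), v)))
Add(Add(Function('C')(Function('X')(-1)), -270), -3322) = Add(Add(Add(Rational(18, 371), Mul(Rational(-1, 7), Mul(2, -1))), -270), -3322) = Add(Add(Add(Rational(18, 371), Mul(Rational(-1, 7), -2)), -270), -3322) = Add(Add(Add(Rational(18, 371), Rational(2, 7)), -270), -3322) = Add(Add(Rational(124, 371), -270), -3322) = Add(Rational(-100046, 371), -3322) = Rational(-1332508, 371)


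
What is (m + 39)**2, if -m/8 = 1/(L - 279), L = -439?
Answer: 196140025/128881 ≈ 1521.9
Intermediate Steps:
m = 4/359 (m = -8/(-439 - 279) = -8/(-718) = -8*(-1/718) = 4/359 ≈ 0.011142)
(m + 39)**2 = (4/359 + 39)**2 = (14005/359)**2 = 196140025/128881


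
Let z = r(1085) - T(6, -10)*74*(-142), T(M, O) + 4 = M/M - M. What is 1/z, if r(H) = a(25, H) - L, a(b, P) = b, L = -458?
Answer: -1/94089 ≈ -1.0628e-5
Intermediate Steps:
T(M, O) = -3 - M (T(M, O) = -4 + (M/M - M) = -4 + (1 - M) = -3 - M)
r(H) = 483 (r(H) = 25 - 1*(-458) = 25 + 458 = 483)
z = -94089 (z = 483 - (-3 - 1*6)*74*(-142) = 483 - (-3 - 6)*74*(-142) = 483 - (-9*74)*(-142) = 483 - (-666)*(-142) = 483 - 1*94572 = 483 - 94572 = -94089)
1/z = 1/(-94089) = -1/94089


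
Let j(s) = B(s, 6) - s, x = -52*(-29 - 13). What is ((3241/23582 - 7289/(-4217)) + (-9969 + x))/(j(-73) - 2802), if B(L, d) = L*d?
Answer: 773996057295/314943246098 ≈ 2.4576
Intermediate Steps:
x = 2184 (x = -52*(-42) = 2184)
j(s) = 5*s (j(s) = s*6 - s = 6*s - s = 5*s)
((3241/23582 - 7289/(-4217)) + (-9969 + x))/(j(-73) - 2802) = ((3241/23582 - 7289/(-4217)) + (-9969 + 2184))/(5*(-73) - 2802) = ((3241*(1/23582) - 7289*(-1/4217)) - 7785)/(-365 - 2802) = ((3241/23582 + 7289/4217) - 7785)/(-3167) = (185556495/99445294 - 7785)*(-1/3167) = -773996057295/99445294*(-1/3167) = 773996057295/314943246098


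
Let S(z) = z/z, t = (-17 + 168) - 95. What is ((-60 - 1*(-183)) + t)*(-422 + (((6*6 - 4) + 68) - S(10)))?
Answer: -57817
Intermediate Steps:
t = 56 (t = 151 - 95 = 56)
S(z) = 1
((-60 - 1*(-183)) + t)*(-422 + (((6*6 - 4) + 68) - S(10))) = ((-60 - 1*(-183)) + 56)*(-422 + (((6*6 - 4) + 68) - 1*1)) = ((-60 + 183) + 56)*(-422 + (((36 - 4) + 68) - 1)) = (123 + 56)*(-422 + ((32 + 68) - 1)) = 179*(-422 + (100 - 1)) = 179*(-422 + 99) = 179*(-323) = -57817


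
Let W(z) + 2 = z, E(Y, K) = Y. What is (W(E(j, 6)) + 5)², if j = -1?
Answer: 4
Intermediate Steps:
W(z) = -2 + z
(W(E(j, 6)) + 5)² = ((-2 - 1) + 5)² = (-3 + 5)² = 2² = 4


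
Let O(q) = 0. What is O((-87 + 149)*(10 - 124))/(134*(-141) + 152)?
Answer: 0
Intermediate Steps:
O((-87 + 149)*(10 - 124))/(134*(-141) + 152) = 0/(134*(-141) + 152) = 0/(-18894 + 152) = 0/(-18742) = 0*(-1/18742) = 0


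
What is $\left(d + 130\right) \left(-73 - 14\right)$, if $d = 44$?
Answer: $-15138$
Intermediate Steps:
$\left(d + 130\right) \left(-73 - 14\right) = \left(44 + 130\right) \left(-73 - 14\right) = 174 \left(-73 - 14\right) = 174 \left(-87\right) = -15138$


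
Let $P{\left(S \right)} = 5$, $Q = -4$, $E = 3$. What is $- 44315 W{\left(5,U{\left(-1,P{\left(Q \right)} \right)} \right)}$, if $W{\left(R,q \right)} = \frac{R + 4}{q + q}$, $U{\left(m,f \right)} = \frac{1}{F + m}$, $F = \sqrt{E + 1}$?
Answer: $- \frac{398835}{2} \approx -1.9942 \cdot 10^{5}$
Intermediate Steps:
$F = 2$ ($F = \sqrt{3 + 1} = \sqrt{4} = 2$)
$U{\left(m,f \right)} = \frac{1}{2 + m}$
$W{\left(R,q \right)} = \frac{4 + R}{2 q}$
$- 44315 W{\left(5,U{\left(-1,P{\left(Q \right)} \right)} \right)} = - 44315 \frac{4 + 5}{2 \frac{1}{2 - 1}} = - 44315 \cdot \frac{1}{2} \frac{1}{1^{-1}} \cdot 9 = - 44315 \cdot \frac{1}{2} \cdot 1^{-1} \cdot 9 = - 44315 \cdot \frac{1}{2} \cdot 1 \cdot 9 = \left(-44315\right) \frac{9}{2} = - \frac{398835}{2}$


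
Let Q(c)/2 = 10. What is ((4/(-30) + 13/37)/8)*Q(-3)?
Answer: 121/222 ≈ 0.54504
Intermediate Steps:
Q(c) = 20 (Q(c) = 2*10 = 20)
((4/(-30) + 13/37)/8)*Q(-3) = ((4/(-30) + 13/37)/8)*20 = ((4*(-1/30) + 13*(1/37))/8)*20 = ((-2/15 + 13/37)/8)*20 = ((1/8)*(121/555))*20 = (121/4440)*20 = 121/222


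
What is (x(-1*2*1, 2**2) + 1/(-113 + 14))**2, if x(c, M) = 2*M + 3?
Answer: 1183744/9801 ≈ 120.78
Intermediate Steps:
x(c, M) = 3 + 2*M
(x(-1*2*1, 2**2) + 1/(-113 + 14))**2 = ((3 + 2*2**2) + 1/(-113 + 14))**2 = ((3 + 2*4) + 1/(-99))**2 = ((3 + 8) - 1/99)**2 = (11 - 1/99)**2 = (1088/99)**2 = 1183744/9801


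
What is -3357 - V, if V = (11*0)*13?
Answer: -3357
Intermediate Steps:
V = 0 (V = 0*13 = 0)
-3357 - V = -3357 - 1*0 = -3357 + 0 = -3357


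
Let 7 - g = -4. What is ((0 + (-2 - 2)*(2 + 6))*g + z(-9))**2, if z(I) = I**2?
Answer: 73441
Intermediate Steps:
g = 11 (g = 7 - 1*(-4) = 7 + 4 = 11)
((0 + (-2 - 2)*(2 + 6))*g + z(-9))**2 = ((0 + (-2 - 2)*(2 + 6))*11 + (-9)**2)**2 = ((0 - 4*8)*11 + 81)**2 = ((0 - 32)*11 + 81)**2 = (-32*11 + 81)**2 = (-352 + 81)**2 = (-271)**2 = 73441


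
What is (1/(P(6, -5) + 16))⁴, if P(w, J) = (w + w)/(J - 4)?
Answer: 81/3748096 ≈ 2.1611e-5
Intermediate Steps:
P(w, J) = 2*w/(-4 + J) (P(w, J) = (2*w)/(-4 + J) = 2*w/(-4 + J))
(1/(P(6, -5) + 16))⁴ = (1/(2*6/(-4 - 5) + 16))⁴ = (1/(2*6/(-9) + 16))⁴ = (1/(2*6*(-⅑) + 16))⁴ = (1/(-4/3 + 16))⁴ = (1/(44/3))⁴ = (3/44)⁴ = 81/3748096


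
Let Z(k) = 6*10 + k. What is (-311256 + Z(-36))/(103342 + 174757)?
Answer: -311232/278099 ≈ -1.1191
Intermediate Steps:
Z(k) = 60 + k
(-311256 + Z(-36))/(103342 + 174757) = (-311256 + (60 - 36))/(103342 + 174757) = (-311256 + 24)/278099 = -311232*1/278099 = -311232/278099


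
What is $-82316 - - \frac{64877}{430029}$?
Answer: $- \frac{35398202287}{430029} \approx -82316.0$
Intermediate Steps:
$-82316 - - \frac{64877}{430029} = -82316 + \frac{64877}{430029} = - \frac{35398202287}{430029}$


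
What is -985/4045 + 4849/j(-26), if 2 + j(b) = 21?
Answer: 3919098/15371 ≈ 254.97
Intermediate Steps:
j(b) = 19 (j(b) = -2 + 21 = 19)
-985/4045 + 4849/j(-26) = -985/4045 + 4849/19 = -985*1/4045 + 4849*(1/19) = -197/809 + 4849/19 = 3919098/15371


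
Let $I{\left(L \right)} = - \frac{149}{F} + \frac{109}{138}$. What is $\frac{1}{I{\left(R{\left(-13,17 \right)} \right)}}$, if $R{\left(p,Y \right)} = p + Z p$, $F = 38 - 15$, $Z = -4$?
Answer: $- \frac{138}{785} \approx -0.1758$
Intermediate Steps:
$F = 23$ ($F = 38 - 15 = 23$)
$R{\left(p,Y \right)} = - 3 p$ ($R{\left(p,Y \right)} = p - 4 p = - 3 p$)
$I{\left(L \right)} = - \frac{785}{138}$ ($I{\left(L \right)} = - \frac{149}{23} + \frac{109}{138} = - \frac{785}{138}$)
$\frac{1}{I{\left(R{\left(-13,17 \right)} \right)}} = \frac{1}{- \frac{785}{138}} = - \frac{138}{785}$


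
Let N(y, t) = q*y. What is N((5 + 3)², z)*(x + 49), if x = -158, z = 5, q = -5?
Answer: 34880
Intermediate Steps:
N(y, t) = -5*y
N((5 + 3)², z)*(x + 49) = (-5*(5 + 3)²)*(-158 + 49) = -5*8²*(-109) = -5*64*(-109) = -320*(-109) = 34880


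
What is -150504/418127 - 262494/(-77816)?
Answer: 49022104737/16268485316 ≈ 3.0133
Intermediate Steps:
-150504/418127 - 262494/(-77816) = -150504*1/418127 - 262494*(-1/77816) = -150504/418127 + 131247/38908 = 49022104737/16268485316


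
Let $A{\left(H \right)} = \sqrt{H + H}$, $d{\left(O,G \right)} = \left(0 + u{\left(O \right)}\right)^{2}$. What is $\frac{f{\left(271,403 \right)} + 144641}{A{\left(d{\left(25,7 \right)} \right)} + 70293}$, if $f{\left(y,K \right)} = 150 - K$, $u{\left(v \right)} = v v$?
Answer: $\frac{10149465684}{4940324599} - \frac{90242500 \sqrt{2}}{4940324599} \approx 2.0286$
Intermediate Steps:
$u{\left(v \right)} = v^{2}$
$d{\left(O,G \right)} = O^{4}$ ($d{\left(O,G \right)} = \left(0 + O^{2}\right)^{2} = \left(O^{2}\right)^{2} = O^{4}$)
$A{\left(H \right)} = \sqrt{2} \sqrt{H}$ ($A{\left(H \right)} = \sqrt{2 H} = \sqrt{2} \sqrt{H}$)
$\frac{f{\left(271,403 \right)} + 144641}{A{\left(d{\left(25,7 \right)} \right)} + 70293} = \frac{\left(150 - 403\right) + 144641}{\sqrt{2} \sqrt{25^{4}} + 70293} = \frac{\left(150 - 403\right) + 144641}{\sqrt{2} \sqrt{390625} + 70293} = \frac{-253 + 144641}{\sqrt{2} \cdot 625 + 70293} = \frac{144388}{625 \sqrt{2} + 70293} = \frac{144388}{70293 + 625 \sqrt{2}}$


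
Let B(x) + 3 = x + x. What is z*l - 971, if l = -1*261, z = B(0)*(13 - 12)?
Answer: -188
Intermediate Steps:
B(x) = -3 + 2*x (B(x) = -3 + (x + x) = -3 + 2*x)
z = -3 (z = (-3 + 2*0)*(13 - 12) = (-3 + 0)*1 = -3*1 = -3)
l = -261
z*l - 971 = -3*(-261) - 971 = 783 - 971 = -188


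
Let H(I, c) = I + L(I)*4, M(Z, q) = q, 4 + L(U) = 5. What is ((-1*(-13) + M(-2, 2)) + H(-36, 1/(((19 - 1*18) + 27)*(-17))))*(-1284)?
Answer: 21828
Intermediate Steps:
L(U) = 1 (L(U) = -4 + 5 = 1)
H(I, c) = 4 + I (H(I, c) = I + 1*4 = I + 4 = 4 + I)
((-1*(-13) + M(-2, 2)) + H(-36, 1/(((19 - 1*18) + 27)*(-17))))*(-1284) = ((-1*(-13) + 2) + (4 - 36))*(-1284) = ((13 + 2) - 32)*(-1284) = (15 - 32)*(-1284) = -17*(-1284) = 21828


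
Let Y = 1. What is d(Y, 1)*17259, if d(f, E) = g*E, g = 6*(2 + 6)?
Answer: 828432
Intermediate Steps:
g = 48 (g = 6*8 = 48)
d(f, E) = 48*E
d(Y, 1)*17259 = (48*1)*17259 = 48*17259 = 828432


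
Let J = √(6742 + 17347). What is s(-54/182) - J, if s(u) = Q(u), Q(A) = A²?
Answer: 729/8281 - √24089 ≈ -155.12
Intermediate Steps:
s(u) = u²
J = √24089 ≈ 155.21
s(-54/182) - J = (-54/182)² - √24089 = (-54*1/182)² - √24089 = (-27/91)² - √24089 = 729/8281 - √24089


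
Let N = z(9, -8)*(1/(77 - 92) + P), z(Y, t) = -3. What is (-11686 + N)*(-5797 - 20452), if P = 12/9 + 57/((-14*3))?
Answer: 21471708249/70 ≈ 3.0674e+8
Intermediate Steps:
P = -1/42 (P = 12*(1/9) + 57/(-42) = 4/3 + 57*(-1/42) = 4/3 - 19/14 = -1/42 ≈ -0.023810)
N = 19/70 (N = -3*(1/(77 - 92) - 1/42) = -3*(1/(-15) - 1/42) = -3*(-1/15 - 1/42) = -3*(-19/210) = 19/70 ≈ 0.27143)
(-11686 + N)*(-5797 - 20452) = (-11686 + 19/70)*(-5797 - 20452) = -818001/70*(-26249) = 21471708249/70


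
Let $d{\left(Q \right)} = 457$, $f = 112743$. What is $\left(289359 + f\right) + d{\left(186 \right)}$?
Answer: $402559$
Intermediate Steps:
$\left(289359 + f\right) + d{\left(186 \right)} = \left(289359 + 112743\right) + 457 = 402102 + 457 = 402559$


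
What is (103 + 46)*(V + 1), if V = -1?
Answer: 0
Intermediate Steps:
(103 + 46)*(V + 1) = (103 + 46)*(-1 + 1) = 149*0 = 0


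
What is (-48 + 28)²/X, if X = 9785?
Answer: 80/1957 ≈ 0.040879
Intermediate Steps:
(-48 + 28)²/X = (-48 + 28)²/9785 = (-20)²*(1/9785) = 400*(1/9785) = 80/1957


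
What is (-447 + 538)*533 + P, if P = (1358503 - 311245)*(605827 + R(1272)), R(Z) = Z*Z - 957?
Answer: 2327901682835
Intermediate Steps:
R(Z) = -957 + Z² (R(Z) = Z² - 957 = -957 + Z²)
P = 2327901634332 (P = (1358503 - 311245)*(605827 + (-957 + 1272²)) = 1047258*(605827 + (-957 + 1617984)) = 1047258*(605827 + 1617027) = 1047258*2222854 = 2327901634332)
(-447 + 538)*533 + P = (-447 + 538)*533 + 2327901634332 = 91*533 + 2327901634332 = 48503 + 2327901634332 = 2327901682835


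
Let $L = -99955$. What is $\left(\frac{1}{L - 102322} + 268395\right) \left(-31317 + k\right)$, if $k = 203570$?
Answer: $\frac{9351638695467742}{202277} \approx 4.6232 \cdot 10^{10}$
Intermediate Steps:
$\left(\frac{1}{L - 102322} + 268395\right) \left(-31317 + k\right) = \left(\frac{1}{-99955 - 102322} + 268395\right) \left(-31317 + 203570\right) = \left(\frac{1}{-202277} + 268395\right) 172253 = \left(- \frac{1}{202277} + 268395\right) 172253 = \frac{54290135414}{202277} \cdot 172253 = \frac{9351638695467742}{202277}$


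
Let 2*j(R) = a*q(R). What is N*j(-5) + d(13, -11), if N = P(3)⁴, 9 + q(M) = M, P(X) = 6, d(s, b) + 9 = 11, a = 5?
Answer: -45358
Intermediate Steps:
d(s, b) = 2 (d(s, b) = -9 + 11 = 2)
q(M) = -9 + M
j(R) = -45/2 + 5*R/2 (j(R) = (5*(-9 + R))/2 = (-45 + 5*R)/2 = -45/2 + 5*R/2)
N = 1296 (N = 6⁴ = 1296)
N*j(-5) + d(13, -11) = 1296*(-45/2 + (5/2)*(-5)) + 2 = 1296*(-45/2 - 25/2) + 2 = 1296*(-35) + 2 = -45360 + 2 = -45358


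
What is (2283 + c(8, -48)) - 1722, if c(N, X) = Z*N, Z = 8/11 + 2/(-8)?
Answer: 6213/11 ≈ 564.82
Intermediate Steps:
Z = 21/44 (Z = 8*(1/11) + 2*(-1/8) = 8/11 - 1/4 = 21/44 ≈ 0.47727)
c(N, X) = 21*N/44
(2283 + c(8, -48)) - 1722 = (2283 + (21/44)*8) - 1722 = (2283 + 42/11) - 1722 = 25155/11 - 1722 = 6213/11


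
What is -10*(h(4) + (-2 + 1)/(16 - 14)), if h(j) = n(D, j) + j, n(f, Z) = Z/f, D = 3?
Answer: -145/3 ≈ -48.333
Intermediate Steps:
h(j) = 4*j/3 (h(j) = j/3 + j = 4*j/3)
-10*(h(4) + (-2 + 1)/(16 - 14)) = -10*((4/3)*4 + (-2 + 1)/(16 - 14)) = -10*(16/3 - 1/2) = -10*29/6 = -145/3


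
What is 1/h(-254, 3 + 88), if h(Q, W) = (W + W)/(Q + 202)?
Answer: -2/7 ≈ -0.28571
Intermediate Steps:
h(Q, W) = 2*W/(202 + Q) (h(Q, W) = (2*W)/(202 + Q) = 2*W/(202 + Q))
1/h(-254, 3 + 88) = 1/(2*(3 + 88)/(202 - 254)) = 1/(2*91/(-52)) = 1/(2*91*(-1/52)) = 1/(-7/2) = -2/7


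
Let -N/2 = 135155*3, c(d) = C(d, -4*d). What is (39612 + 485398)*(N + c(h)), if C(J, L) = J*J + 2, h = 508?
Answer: -290259128640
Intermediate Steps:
C(J, L) = 2 + J**2 (C(J, L) = J**2 + 2 = 2 + J**2)
c(d) = 2 + d**2
N = -810930 (N = -270310*3 = -2*405465 = -810930)
(39612 + 485398)*(N + c(h)) = (39612 + 485398)*(-810930 + (2 + 508**2)) = 525010*(-810930 + (2 + 258064)) = 525010*(-810930 + 258066) = 525010*(-552864) = -290259128640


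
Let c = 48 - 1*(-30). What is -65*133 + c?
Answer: -8567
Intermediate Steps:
c = 78 (c = 48 + 30 = 78)
-65*133 + c = -65*133 + 78 = -8645 + 78 = -8567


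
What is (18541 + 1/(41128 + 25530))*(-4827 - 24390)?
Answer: -36109464988443/66658 ≈ -5.4171e+8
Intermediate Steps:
(18541 + 1/(41128 + 25530))*(-4827 - 24390) = (18541 + 1/66658)*(-29217) = (1235905979/66658)*(-29217) = -36109464988443/66658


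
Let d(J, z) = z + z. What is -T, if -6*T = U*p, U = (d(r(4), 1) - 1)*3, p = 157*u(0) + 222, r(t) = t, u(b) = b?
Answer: 111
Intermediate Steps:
d(J, z) = 2*z
p = 222 (p = 157*0 + 222 = 0 + 222 = 222)
U = 3 (U = (2*1 - 1)*3 = (2 - 1)*3 = 1*3 = 3)
T = -111 (T = -222/2 = -⅙*666 = -111)
-T = -1*(-111) = 111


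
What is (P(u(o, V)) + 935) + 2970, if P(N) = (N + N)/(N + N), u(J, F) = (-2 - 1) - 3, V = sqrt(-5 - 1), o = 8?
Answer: 3906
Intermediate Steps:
V = I*sqrt(6) (V = sqrt(-6) = I*sqrt(6) ≈ 2.4495*I)
u(J, F) = -6 (u(J, F) = -3 - 3 = -6)
P(N) = 1 (P(N) = (2*N)/((2*N)) = (2*N)*(1/(2*N)) = 1)
(P(u(o, V)) + 935) + 2970 = (1 + 935) + 2970 = 936 + 2970 = 3906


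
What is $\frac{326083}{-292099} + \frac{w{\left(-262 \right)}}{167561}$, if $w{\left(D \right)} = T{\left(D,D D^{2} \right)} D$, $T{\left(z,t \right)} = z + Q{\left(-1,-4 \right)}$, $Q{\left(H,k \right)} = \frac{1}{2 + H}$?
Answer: $- \frac{34664479745}{48944400539} \approx -0.70824$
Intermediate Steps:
$T{\left(z,t \right)} = 1 + z$ ($T{\left(z,t \right)} = z + \frac{1}{2 - 1} = z + 1^{-1} = z + 1 = 1 + z$)
$w{\left(D \right)} = D \left(1 + D\right)$ ($w{\left(D \right)} = \left(1 + D\right) D = D \left(1 + D\right)$)
$\frac{326083}{-292099} + \frac{w{\left(-262 \right)}}{167561} = \frac{326083}{-292099} + \frac{\left(-262\right) \left(1 - 262\right)}{167561} = 326083 \left(- \frac{1}{292099}\right) + \left(-262\right) \left(-261\right) \frac{1}{167561} = - \frac{326083}{292099} + 68382 \cdot \frac{1}{167561} = - \frac{326083}{292099} + \frac{68382}{167561} = - \frac{34664479745}{48944400539}$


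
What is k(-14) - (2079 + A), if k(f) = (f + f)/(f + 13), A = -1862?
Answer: -189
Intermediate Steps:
k(f) = 2*f/(13 + f) (k(f) = (2*f)/(13 + f) = 2*f/(13 + f))
k(-14) - (2079 + A) = 2*(-14)/(13 - 14) - (2079 - 1862) = 2*(-14)/(-1) - 1*217 = 2*(-14)*(-1) - 217 = 28 - 217 = -189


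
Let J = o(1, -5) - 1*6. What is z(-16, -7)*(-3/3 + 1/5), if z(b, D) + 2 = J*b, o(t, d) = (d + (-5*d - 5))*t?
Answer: 584/5 ≈ 116.80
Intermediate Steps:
o(t, d) = t*(-5 - 4*d) (o(t, d) = (d + (-5 - 5*d))*t = (-5 - 4*d)*t = t*(-5 - 4*d))
J = 9 (J = -1*1*(5 + 4*(-5)) - 1*6 = -1*1*(5 - 20) - 6 = -1*1*(-15) - 6 = 15 - 6 = 9)
z(b, D) = -2 + 9*b
z(-16, -7)*(-3/3 + 1/5) = (-2 + 9*(-16))*(-3/3 + 1/5) = (-2 - 144)*(-3*⅓ + 1*(⅕)) = -146*(-1 + ⅕) = -146*(-⅘) = 584/5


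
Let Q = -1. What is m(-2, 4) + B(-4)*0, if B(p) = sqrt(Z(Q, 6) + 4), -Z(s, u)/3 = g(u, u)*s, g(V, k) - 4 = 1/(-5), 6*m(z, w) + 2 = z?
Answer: -2/3 ≈ -0.66667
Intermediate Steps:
m(z, w) = -1/3 + z/6
g(V, k) = 19/5 (g(V, k) = 4 + 1/(-5) = 4 - 1/5 = 19/5)
Z(s, u) = -57*s/5
B(p) = sqrt(385)/5 (B(p) = sqrt(-57/5*(-1) + 4) = sqrt(57/5 + 4) = sqrt(77/5) = sqrt(385)/5)
m(-2, 4) + B(-4)*0 = (-1/3 + (1/6)*(-2)) + (sqrt(385)/5)*0 = (-1/3 - 1/3) + 0 = -2/3 + 0 = -2/3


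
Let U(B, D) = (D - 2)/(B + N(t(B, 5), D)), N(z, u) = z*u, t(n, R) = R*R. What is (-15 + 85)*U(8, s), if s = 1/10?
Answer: -38/3 ≈ -12.667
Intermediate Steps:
t(n, R) = R**2
N(z, u) = u*z
s = 1/10 ≈ 0.10000
U(B, D) = (-2 + D)/(B + 25*D) (U(B, D) = (D - 2)/(B + D*5**2) = (-2 + D)/(B + D*25) = (-2 + D)/(B + 25*D))
(-15 + 85)*U(8, s) = (-15 + 85)*((-2 + 1/10)/(8 + 25*(1/10))) = 70*(-19/10/(8 + 5/2)) = 70*(-19/10/(21/2)) = 70*((2/21)*(-19/10)) = 70*(-19/105) = -38/3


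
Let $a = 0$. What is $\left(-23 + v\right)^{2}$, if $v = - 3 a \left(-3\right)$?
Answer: $529$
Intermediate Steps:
$v = 0$ ($v = \left(-3\right) 0 \left(-3\right) = 0 \left(-3\right) = 0$)
$\left(-23 + v\right)^{2} = \left(-23 + 0\right)^{2} = \left(-23\right)^{2} = 529$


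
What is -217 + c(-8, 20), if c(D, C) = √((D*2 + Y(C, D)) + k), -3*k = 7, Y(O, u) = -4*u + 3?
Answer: -217 + 5*√6/3 ≈ -212.92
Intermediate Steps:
Y(O, u) = 3 - 4*u
k = -7/3 (k = -⅓*7 = -7/3 ≈ -2.3333)
c(D, C) = √(⅔ - 2*D) (c(D, C) = √((D*2 + (3 - 4*D)) - 7/3) = √((2*D + (3 - 4*D)) - 7/3) = √((3 - 2*D) - 7/3) = √(⅔ - 2*D))
-217 + c(-8, 20) = -217 + √(6 - 18*(-8))/3 = -217 + √(6 + 144)/3 = -217 + √150/3 = -217 + (5*√6)/3 = -217 + 5*√6/3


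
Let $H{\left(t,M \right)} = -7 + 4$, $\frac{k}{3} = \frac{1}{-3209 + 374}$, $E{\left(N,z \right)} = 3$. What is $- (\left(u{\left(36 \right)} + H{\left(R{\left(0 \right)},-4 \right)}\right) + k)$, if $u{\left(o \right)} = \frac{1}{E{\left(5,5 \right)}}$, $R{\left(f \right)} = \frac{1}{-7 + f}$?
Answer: $\frac{2521}{945} \approx 2.6677$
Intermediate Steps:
$k = - \frac{1}{945}$ ($k = \frac{3}{-3209 + 374} = \frac{3}{-2835} = 3 \left(- \frac{1}{2835}\right) = - \frac{1}{945} \approx -0.0010582$)
$u{\left(o \right)} = \frac{1}{3}$
$H{\left(t,M \right)} = -3$
$- (\left(u{\left(36 \right)} + H{\left(R{\left(0 \right)},-4 \right)}\right) + k) = - (\left(\frac{1}{3} - 3\right) - \frac{1}{945}) = - (- \frac{8}{3} - \frac{1}{945}) = \left(-1\right) \left(- \frac{2521}{945}\right) = \frac{2521}{945}$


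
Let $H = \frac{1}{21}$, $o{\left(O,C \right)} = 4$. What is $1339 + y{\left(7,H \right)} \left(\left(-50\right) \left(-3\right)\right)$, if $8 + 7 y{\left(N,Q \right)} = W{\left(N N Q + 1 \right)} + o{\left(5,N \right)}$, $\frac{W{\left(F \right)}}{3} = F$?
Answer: $\frac{10273}{7} \approx 1467.6$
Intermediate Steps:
$W{\left(F \right)} = 3 F$
$H = \frac{1}{21} \approx 0.047619$
$y{\left(N,Q \right)} = - \frac{1}{7} + \frac{3 Q N^{2}}{7}$ ($y{\left(N,Q \right)} = - \frac{8}{7} + \frac{3 \left(N N Q + 1\right) + 4}{7} = - \frac{8}{7} + \frac{3 \left(N^{2} Q + 1\right) + 4}{7} = - \frac{8}{7} + \frac{3 \left(Q N^{2} + 1\right) + 4}{7} = - \frac{8}{7} + \frac{3 \left(1 + Q N^{2}\right) + 4}{7} = - \frac{8}{7} + \frac{\left(3 + 3 Q N^{2}\right) + 4}{7} = - \frac{8}{7} + \frac{7 + 3 Q N^{2}}{7} = - \frac{8}{7} + \left(1 + \frac{3 Q N^{2}}{7}\right) = - \frac{1}{7} + \frac{3 Q N^{2}}{7}$)
$1339 + y{\left(7,H \right)} \left(\left(-50\right) \left(-3\right)\right) = 1339 + \left(- \frac{1}{7} + \frac{3}{7} \cdot \frac{1}{21} \cdot 7^{2}\right) \left(\left(-50\right) \left(-3\right)\right) = 1339 + \left(- \frac{1}{7} + \frac{3}{7} \cdot \frac{1}{21} \cdot 49\right) 150 = 1339 + \left(- \frac{1}{7} + 1\right) 150 = 1339 + \frac{6}{7} \cdot 150 = 1339 + \frac{900}{7} = \frac{10273}{7}$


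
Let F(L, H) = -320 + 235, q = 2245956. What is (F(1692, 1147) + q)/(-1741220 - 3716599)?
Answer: -2245871/5457819 ≈ -0.41150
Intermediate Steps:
F(L, H) = -85
(F(1692, 1147) + q)/(-1741220 - 3716599) = (-85 + 2245956)/(-1741220 - 3716599) = 2245871/(-5457819) = 2245871*(-1/5457819) = -2245871/5457819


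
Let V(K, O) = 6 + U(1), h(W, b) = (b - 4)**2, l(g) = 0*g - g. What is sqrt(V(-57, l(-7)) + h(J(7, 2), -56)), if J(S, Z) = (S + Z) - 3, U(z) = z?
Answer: sqrt(3607) ≈ 60.058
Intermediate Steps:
J(S, Z) = -3 + S + Z
l(g) = -g (l(g) = 0 - g = -g)
h(W, b) = (-4 + b)**2
V(K, O) = 7 (V(K, O) = 6 + 1 = 7)
sqrt(V(-57, l(-7)) + h(J(7, 2), -56)) = sqrt(7 + (-4 - 56)**2) = sqrt(7 + (-60)**2) = sqrt(7 + 3600) = sqrt(3607)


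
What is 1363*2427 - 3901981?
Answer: -593980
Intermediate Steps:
1363*2427 - 3901981 = 3308001 - 3901981 = -593980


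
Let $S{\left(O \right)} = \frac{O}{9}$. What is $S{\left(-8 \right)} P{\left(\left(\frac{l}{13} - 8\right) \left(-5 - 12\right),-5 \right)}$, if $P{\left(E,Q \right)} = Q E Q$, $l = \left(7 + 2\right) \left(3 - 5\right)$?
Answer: $- \frac{414800}{117} \approx -3545.3$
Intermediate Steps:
$S{\left(O \right)} = \frac{O}{9}$ ($S{\left(O \right)} = O \frac{1}{9} = \frac{O}{9}$)
$l = -18$ ($l = 9 \left(-2\right) = -18$)
$P{\left(E,Q \right)} = E Q^{2}$ ($P{\left(E,Q \right)} = E Q Q = E Q^{2}$)
$S{\left(-8 \right)} P{\left(\left(\frac{l}{13} - 8\right) \left(-5 - 12\right),-5 \right)} = \frac{1}{9} \left(-8\right) \left(- \frac{18}{13} - 8\right) \left(-5 - 12\right) \left(-5\right)^{2} = - \frac{8 \left(\left(-18\right) \frac{1}{13} - 8\right) \left(-17\right) 25}{9} = - \frac{8 \left(- \frac{18}{13} - 8\right) \left(-17\right) 25}{9} = - \frac{8 \left(- \frac{122}{13}\right) \left(-17\right) 25}{9} = - \frac{8 \cdot \frac{2074}{13} \cdot 25}{9} = \left(- \frac{8}{9}\right) \frac{51850}{13} = - \frac{414800}{117}$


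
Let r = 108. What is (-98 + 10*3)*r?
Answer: -7344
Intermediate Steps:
(-98 + 10*3)*r = (-98 + 10*3)*108 = (-98 + 30)*108 = -68*108 = -7344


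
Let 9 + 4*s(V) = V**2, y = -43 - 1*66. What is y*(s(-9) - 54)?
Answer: 3924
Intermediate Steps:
y = -109 (y = -43 - 66 = -109)
s(V) = -9/4 + V**2/4
y*(s(-9) - 54) = -109*((-9/4 + (1/4)*(-9)**2) - 54) = -109*((-9/4 + (1/4)*81) - 54) = -109*((-9/4 + 81/4) - 54) = -109*(18 - 54) = -109*(-36) = 3924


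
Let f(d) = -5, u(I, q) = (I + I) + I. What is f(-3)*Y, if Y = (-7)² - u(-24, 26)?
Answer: -605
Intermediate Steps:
u(I, q) = 3*I (u(I, q) = 2*I + I = 3*I)
Y = 121 (Y = (-7)² - 3*(-24) = 49 - 1*(-72) = 49 + 72 = 121)
f(-3)*Y = -5*121 = -605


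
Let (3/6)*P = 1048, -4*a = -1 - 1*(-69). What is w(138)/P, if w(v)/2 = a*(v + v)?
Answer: -1173/262 ≈ -4.4771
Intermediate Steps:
a = -17 (a = -(-1 - 1*(-69))/4 = -(-1 + 69)/4 = -¼*68 = -17)
P = 2096 (P = 2*1048 = 2096)
w(v) = -68*v (w(v) = 2*(-17*(v + v)) = 2*(-34*v) = -68*v)
w(138)/P = -68*138/2096 = -9384*1/2096 = -1173/262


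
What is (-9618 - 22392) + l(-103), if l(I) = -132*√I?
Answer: -32010 - 132*I*√103 ≈ -32010.0 - 1339.7*I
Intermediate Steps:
(-9618 - 22392) + l(-103) = (-9618 - 22392) - 132*I*√103 = -32010 - 132*I*√103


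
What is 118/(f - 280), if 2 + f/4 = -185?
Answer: -59/514 ≈ -0.11479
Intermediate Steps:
f = -748 (f = -8 + 4*(-185) = -8 - 740 = -748)
118/(f - 280) = 118/(-748 - 280) = 118/(-1028) = -1/1028*118 = -59/514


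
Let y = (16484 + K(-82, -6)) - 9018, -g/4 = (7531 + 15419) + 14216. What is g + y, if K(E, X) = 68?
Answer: -141130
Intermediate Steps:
g = -148664 (g = -4*((7531 + 15419) + 14216) = -4*(22950 + 14216) = -4*37166 = -148664)
y = 7534 (y = (16484 + 68) - 9018 = 16552 - 9018 = 7534)
g + y = -148664 + 7534 = -141130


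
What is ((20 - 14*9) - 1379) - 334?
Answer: -1819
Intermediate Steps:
((20 - 14*9) - 1379) - 334 = ((20 - 126) - 1379) - 334 = (-106 - 1379) - 334 = -1485 - 334 = -1819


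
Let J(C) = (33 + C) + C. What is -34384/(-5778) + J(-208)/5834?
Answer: 99191641/16854426 ≈ 5.8852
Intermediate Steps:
J(C) = 33 + 2*C
-34384/(-5778) + J(-208)/5834 = -34384/(-5778) + (33 + 2*(-208))/5834 = -34384*(-1/5778) + (33 - 416)*(1/5834) = 17192/2889 - 383*1/5834 = 17192/2889 - 383/5834 = 99191641/16854426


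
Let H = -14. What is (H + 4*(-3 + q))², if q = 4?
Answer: 100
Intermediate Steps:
(H + 4*(-3 + q))² = (-14 + 4*(-3 + 4))² = (-14 + 4*1)² = (-14 + 4)² = (-10)² = 100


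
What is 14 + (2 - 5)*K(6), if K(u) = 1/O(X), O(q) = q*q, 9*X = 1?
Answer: -229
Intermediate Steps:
X = ⅑ (X = (⅑)*1 = ⅑ ≈ 0.11111)
O(q) = q²
K(u) = 81 (K(u) = 1/((⅑)²) = 1/(1/81) = 81)
14 + (2 - 5)*K(6) = 14 + (2 - 5)*81 = 14 - 3*81 = 14 - 243 = -229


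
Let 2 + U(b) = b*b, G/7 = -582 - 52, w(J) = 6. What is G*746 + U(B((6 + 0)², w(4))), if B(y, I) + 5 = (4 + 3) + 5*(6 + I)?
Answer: -3306906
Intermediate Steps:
B(y, I) = 32 + 5*I (B(y, I) = -5 + ((4 + 3) + 5*(6 + I)) = -5 + (7 + (30 + 5*I)) = -5 + (37 + 5*I) = 32 + 5*I)
G = -4438 (G = 7*(-582 - 52) = 7*(-634) = -4438)
U(b) = -2 + b² (U(b) = -2 + b*b = -2 + b²)
G*746 + U(B((6 + 0)², w(4))) = -4438*746 + (-2 + (32 + 5*6)²) = -3310748 + (-2 + (32 + 30)²) = -3310748 + (-2 + 62²) = -3310748 + (-2 + 3844) = -3310748 + 3842 = -3306906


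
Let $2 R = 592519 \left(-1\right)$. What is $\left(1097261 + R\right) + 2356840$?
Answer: $\frac{6315683}{2} \approx 3.1578 \cdot 10^{6}$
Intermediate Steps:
$R = - \frac{592519}{2}$ ($R = \frac{592519 \left(-1\right)}{2} = \frac{1}{2} \left(-592519\right) = - \frac{592519}{2} \approx -2.9626 \cdot 10^{5}$)
$\left(1097261 + R\right) + 2356840 = \left(1097261 - \frac{592519}{2}\right) + 2356840 = \frac{1602003}{2} + 2356840 = \frac{6315683}{2}$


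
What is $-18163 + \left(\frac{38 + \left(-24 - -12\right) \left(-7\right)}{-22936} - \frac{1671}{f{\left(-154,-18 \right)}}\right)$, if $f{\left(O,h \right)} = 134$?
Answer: $- \frac{228938289}{12596} \approx -18175.0$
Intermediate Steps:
$-18163 + \left(\frac{38 + \left(-24 - -12\right) \left(-7\right)}{-22936} - \frac{1671}{f{\left(-154,-18 \right)}}\right) = -18163 - \left(\frac{1671}{134} - \frac{38 + \left(-24 - -12\right) \left(-7\right)}{-22936}\right) = -18163 - \left(\frac{1671}{134} - \left(38 + \left(-24 + 12\right) \left(-7\right)\right) \left(- \frac{1}{22936}\right)\right) = -18163 - \left(\frac{1671}{134} - \left(38 - -84\right) \left(- \frac{1}{22936}\right)\right) = -18163 - \left(\frac{1671}{134} - \left(38 + 84\right) \left(- \frac{1}{22936}\right)\right) = -18163 + \left(122 \left(- \frac{1}{22936}\right) - \frac{1671}{134}\right) = -18163 - \frac{157141}{12596} = - \frac{228938289}{12596}$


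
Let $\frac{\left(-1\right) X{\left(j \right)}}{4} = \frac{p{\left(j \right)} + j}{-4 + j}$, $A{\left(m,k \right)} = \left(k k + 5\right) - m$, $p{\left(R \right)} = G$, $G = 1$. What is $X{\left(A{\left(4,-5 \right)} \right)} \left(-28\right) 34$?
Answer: $\frac{51408}{11} \approx 4673.5$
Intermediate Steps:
$p{\left(R \right)} = 1$
$A{\left(m,k \right)} = 5 + k^{2} - m$ ($A{\left(m,k \right)} = \left(k^{2} + 5\right) - m = \left(5 + k^{2}\right) - m = 5 + k^{2} - m$)
$X{\left(j \right)} = - \frac{4 \left(1 + j\right)}{-4 + j}$ ($X{\left(j \right)} = - 4 \frac{1 + j}{-4 + j} = - \frac{4 \left(1 + j\right)}{-4 + j}$)
$X{\left(A{\left(4,-5 \right)} \right)} \left(-28\right) 34 = \frac{4 \left(-1 - \left(5 + \left(-5\right)^{2} - 4\right)\right)}{-4 + \left(5 + \left(-5\right)^{2} - 4\right)} \left(-28\right) 34 = \frac{4 \left(-1 - \left(5 + 25 - 4\right)\right)}{-4 + \left(5 + 25 - 4\right)} \left(-28\right) 34 = \frac{4 \left(-1 - 26\right)}{-4 + 26} \left(-28\right) 34 = \frac{4 \left(-1 - 26\right)}{22} \left(-28\right) 34 = 4 \cdot \frac{1}{22} \left(-27\right) \left(-28\right) 34 = \left(- \frac{54}{11}\right) \left(-28\right) 34 = \frac{1512}{11} \cdot 34 = \frac{51408}{11}$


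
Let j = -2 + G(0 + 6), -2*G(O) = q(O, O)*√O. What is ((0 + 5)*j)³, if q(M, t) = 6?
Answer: -41500 - 24750*√6 ≈ -1.0212e+5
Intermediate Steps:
G(O) = -3*√O
j = -2 - 3*√6 (j = -2 - 3*√(0 + 6) = -2 - 3*√6 ≈ -9.3485)
((0 + 5)*j)³ = ((0 + 5)*(-2 - 3*√6))³ = (5*(-2 - 3*√6))³ = (-10 - 15*√6)³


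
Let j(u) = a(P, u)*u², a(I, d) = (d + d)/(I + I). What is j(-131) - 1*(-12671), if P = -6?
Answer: 2324117/6 ≈ 3.8735e+5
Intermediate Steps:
a(I, d) = d/I (a(I, d) = (2*d)/((2*I)) = (2*d)*(1/(2*I)) = d/I)
j(u) = -u³/6 (j(u) = (u/(-6))*u² = (u*(-⅙))*u² = (-u/6)*u² = -u³/6)
j(-131) - 1*(-12671) = -⅙*(-131)³ - 1*(-12671) = -⅙*(-2248091) + 12671 = 2248091/6 + 12671 = 2324117/6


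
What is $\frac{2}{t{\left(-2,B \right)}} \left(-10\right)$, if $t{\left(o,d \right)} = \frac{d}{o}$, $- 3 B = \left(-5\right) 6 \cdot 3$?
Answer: $\frac{4}{3} \approx 1.3333$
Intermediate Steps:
$B = 30$ ($B = - \frac{\left(-5\right) 6 \cdot 3}{3} = - \frac{\left(-30\right) 3}{3} = \left(- \frac{1}{3}\right) \left(-90\right) = 30$)
$\frac{2}{t{\left(-2,B \right)}} \left(-10\right) = \frac{2}{30 \frac{1}{-2}} \left(-10\right) = \frac{2}{30 \left(- \frac{1}{2}\right)} \left(-10\right) = \frac{2}{-15} \left(-10\right) = 2 \left(- \frac{1}{15}\right) \left(-10\right) = \left(- \frac{2}{15}\right) \left(-10\right) = \frac{4}{3}$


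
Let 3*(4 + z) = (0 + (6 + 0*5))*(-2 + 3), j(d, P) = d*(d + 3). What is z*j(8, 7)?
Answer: -176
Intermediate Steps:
j(d, P) = d*(3 + d)
z = -2 (z = -4 + ((0 + (6 + 0*5))*(-2 + 3))/3 = -4 + ((0 + (6 + 0))*1)/3 = -4 + ((0 + 6)*1)/3 = -4 + (6*1)/3 = -4 + (⅓)*6 = -4 + 2 = -2)
z*j(8, 7) = -16*(3 + 8) = -16*11 = -2*88 = -176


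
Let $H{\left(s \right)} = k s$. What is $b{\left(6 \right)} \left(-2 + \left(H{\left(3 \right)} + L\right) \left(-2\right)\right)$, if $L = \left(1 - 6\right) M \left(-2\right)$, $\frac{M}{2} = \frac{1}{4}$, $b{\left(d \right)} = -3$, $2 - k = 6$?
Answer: $-36$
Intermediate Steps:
$k = -4$ ($k = 2 - 6 = -4$)
$M = \frac{1}{2}$ ($M = \frac{2}{4} = 2 \cdot \frac{1}{4} = \frac{1}{2} \approx 0.5$)
$L = 5$ ($L = \left(1 - 6\right) \frac{1}{2} \left(-2\right) = \left(-5\right) \frac{1}{2} \left(-2\right) = \left(- \frac{5}{2}\right) \left(-2\right) = 5$)
$H{\left(s \right)} = - 4 s$
$b{\left(6 \right)} \left(-2 + \left(H{\left(3 \right)} + L\right) \left(-2\right)\right) = - 3 \left(-2 + \left(\left(-4\right) 3 + 5\right) \left(-2\right)\right) = - 3 \left(-2 + \left(-12 + 5\right) \left(-2\right)\right) = - 3 \left(-2 - -14\right) = - 3 \left(-2 + 14\right) = \left(-3\right) 12 = -36$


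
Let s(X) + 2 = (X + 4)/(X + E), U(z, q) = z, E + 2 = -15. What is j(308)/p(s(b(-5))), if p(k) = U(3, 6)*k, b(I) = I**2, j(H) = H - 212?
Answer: 256/13 ≈ 19.692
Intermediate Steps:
E = -17 (E = -2 - 15 = -17)
j(H) = -212 + H
s(X) = -2 + (4 + X)/(-17 + X) (s(X) = -2 + (X + 4)/(X - 17) = -2 + (4 + X)/(-17 + X))
p(k) = 3*k
j(308)/p(s(b(-5))) = (-212 + 308)/((3*((38 - 1*(-5)**2)/(-17 + (-5)**2)))) = 96/((3*((38 - 1*25)/(-17 + 25)))) = 96/((3*((38 - 25)/8))) = 96/((3*((1/8)*13))) = 96/((3*(13/8))) = 96/(39/8) = 96*(8/39) = 256/13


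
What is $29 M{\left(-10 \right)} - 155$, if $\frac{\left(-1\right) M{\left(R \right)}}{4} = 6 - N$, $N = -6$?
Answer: $-1547$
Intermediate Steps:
$M{\left(R \right)} = -48$ ($M{\left(R \right)} = - 4 \left(6 - -6\right) = - 4 \left(6 + 6\right) = \left(-4\right) 12 = -48$)
$29 M{\left(-10 \right)} - 155 = 29 \left(-48\right) - 155 = -1392 - 155 = -1547$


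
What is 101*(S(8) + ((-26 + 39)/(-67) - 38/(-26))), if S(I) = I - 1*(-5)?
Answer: 1255127/871 ≈ 1441.0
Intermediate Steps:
S(I) = 5 + I (S(I) = I + 5 = 5 + I)
101*(S(8) + ((-26 + 39)/(-67) - 38/(-26))) = 101*((5 + 8) + ((-26 + 39)/(-67) - 38/(-26))) = 101*(13 + (13*(-1/67) - 38*(-1/26))) = 101*(13 + (-13/67 + 19/13)) = 101*(13 + 1104/871) = 101*(12427/871) = 1255127/871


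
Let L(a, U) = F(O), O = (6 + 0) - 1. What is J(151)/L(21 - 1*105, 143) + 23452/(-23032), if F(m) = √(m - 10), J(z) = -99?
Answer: -5863/5758 + 99*I*√5/5 ≈ -1.0182 + 44.274*I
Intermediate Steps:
O = 5 (O = 6 - 1 = 5)
F(m) = √(-10 + m)
L(a, U) = I*√5 (L(a, U) = √(-10 + 5) = √(-5) = I*√5)
J(151)/L(21 - 1*105, 143) + 23452/(-23032) = -99*(-I*√5/5) + 23452/(-23032) = -(-99)*I*√5/5 + 23452*(-1/23032) = 99*I*√5/5 - 5863/5758 = -5863/5758 + 99*I*√5/5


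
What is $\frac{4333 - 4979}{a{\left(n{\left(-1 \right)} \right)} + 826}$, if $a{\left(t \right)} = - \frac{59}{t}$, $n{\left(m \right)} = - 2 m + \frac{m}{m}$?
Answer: $- \frac{1938}{2419} \approx -0.80116$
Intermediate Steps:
$n{\left(m \right)} = 1 - 2 m$ ($n{\left(m \right)} = - 2 m + 1 = 1 - 2 m$)
$\frac{4333 - 4979}{a{\left(n{\left(-1 \right)} \right)} + 826} = \frac{4333 - 4979}{- \frac{59}{1 - -2} + 826} = - \frac{646}{- \frac{59}{1 + 2} + 826} = - \frac{646}{- \frac{59}{3} + 826} = - \frac{646}{\frac{2419}{3}} = \left(-646\right) \frac{3}{2419} = - \frac{1938}{2419}$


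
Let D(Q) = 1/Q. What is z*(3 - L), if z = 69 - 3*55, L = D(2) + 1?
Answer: -144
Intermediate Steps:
L = 3/2 (L = 1/2 + 1 = ½ + 1 = 3/2 ≈ 1.5000)
z = -96 (z = 69 - 165 = -96)
z*(3 - L) = -96*(3 - 1*3/2) = -96*(3 - 3/2) = -96*3/2 = -144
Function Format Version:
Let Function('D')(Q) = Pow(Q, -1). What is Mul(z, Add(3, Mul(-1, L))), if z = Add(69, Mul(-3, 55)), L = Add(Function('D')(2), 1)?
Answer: -144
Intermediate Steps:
L = Rational(3, 2) (L = Add(Pow(2, -1), 1) = Add(Rational(1, 2), 1) = Rational(3, 2) ≈ 1.5000)
z = -96 (z = Add(69, -165) = -96)
Mul(z, Add(3, Mul(-1, L))) = Mul(-96, Add(3, Mul(-1, Rational(3, 2)))) = Mul(-96, Add(3, Rational(-3, 2))) = Mul(-96, Rational(3, 2)) = -144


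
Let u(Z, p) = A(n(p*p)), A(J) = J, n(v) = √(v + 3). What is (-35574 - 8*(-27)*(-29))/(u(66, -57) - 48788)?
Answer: 510298086/595066423 + 20919*√813/595066423 ≈ 0.85855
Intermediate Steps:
n(v) = √(3 + v)
u(Z, p) = √(3 + p²) (u(Z, p) = √(3 + p*p) = √(3 + p²))
(-35574 - 8*(-27)*(-29))/(u(66, -57) - 48788) = (-35574 - 8*(-27)*(-29))/(√(3 + (-57)²) - 48788) = (-35574 + 216*(-29))/(√(3 + 3249) - 48788) = (-35574 - 6264)/(√3252 - 48788) = -41838/(2*√813 - 48788) = -41838/(-48788 + 2*√813)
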